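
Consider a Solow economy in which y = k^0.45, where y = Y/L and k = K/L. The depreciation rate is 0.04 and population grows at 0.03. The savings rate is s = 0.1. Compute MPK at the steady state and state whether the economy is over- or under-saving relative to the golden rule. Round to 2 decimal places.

under-saving; MPK ≈ 0.32

n + δ = 0.03 + 0.04 = 0.07.
Steady-state k*: s·k^0.45 = 0.07·k gives k* = (0.1/0.07)^(1/0.55) ≈ 1.9127.
MPK = 0.45·1.9127^(-0.55) ≈ 0.3150.
MPK > n+δ = 0.07, so the economy is dynamically efficient (under-saving).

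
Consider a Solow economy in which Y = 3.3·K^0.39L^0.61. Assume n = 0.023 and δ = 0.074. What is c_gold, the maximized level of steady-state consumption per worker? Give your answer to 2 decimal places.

c_gold ≈ 10.51

Break-even investment rate: n + δ = 0.023 + 0.074 = 0.097.
Setting f'(k) = n+δ gives 0.39·3.3·k^(0.39−1) = 0.097, hence k_gold = (0.39·3.3/0.097)^(1/0.61) ≈ 69.2894.
y_gold = 3.3·69.2894^0.39 ≈ 17.2335.
c_gold = y_gold − (n+δ)·k_gold = 17.2335 − 0.097·69.2894 ≈ 10.5124.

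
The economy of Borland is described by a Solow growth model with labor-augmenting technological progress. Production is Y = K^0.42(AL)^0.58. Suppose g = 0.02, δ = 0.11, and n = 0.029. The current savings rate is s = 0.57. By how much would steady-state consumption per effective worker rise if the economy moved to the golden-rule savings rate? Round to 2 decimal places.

Δc ≈ 0.09

n + g + δ = 0.029 + 0.02 + 0.11 = 0.159.
Current steady state (s = 0.57): k* = (0.57/0.159)^(1/0.58) ≈ 9.0364, y* = 9.0364^0.42 ≈ 2.5207, c* = (1−0.57)·2.5207 ≈ 1.0839.
Golden rule sets MPK = n+g+δ: 0.42·k^(0.42−1) = 0.159, so k_gold = (0.42/0.159)^(1/0.58) ≈ 5.3374.
y_gold = 5.3374^0.42 ≈ 2.0206, c_gold = y_gold − 0.159·k_gold ≈ 1.1719.
Gain: Δc = 1.1719 − 1.0839 ≈ 0.0881.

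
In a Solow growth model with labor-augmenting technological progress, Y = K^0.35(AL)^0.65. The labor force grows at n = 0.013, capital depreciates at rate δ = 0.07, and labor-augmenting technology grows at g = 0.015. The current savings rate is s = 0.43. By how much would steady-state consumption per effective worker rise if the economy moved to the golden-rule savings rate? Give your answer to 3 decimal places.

The effective depreciation rate is n + g + δ = 0.013 + 0.015 + 0.07 = 0.098.
Current steady state (s = 0.43): k* = (0.43/0.098)^(1/0.65) ≈ 9.7289, y* = 9.7289^0.35 ≈ 2.2173, c* = (1−0.43)·2.2173 ≈ 1.2639.
Maximizing c = f(k) − (n+g+δ)·k gives f'(k) = n+g+δ, i.e. 0.35·k^(0.35−1) = 0.098, so k_gold = (0.35/0.098)^(1/0.65) ≈ 7.0880.
y_gold = 7.0880^0.35 ≈ 1.9847, c_gold = y_gold − 0.098·k_gold ≈ 1.2900.
Gain: Δc = 1.2900 − 1.2639 ≈ 0.0262.

Δc ≈ 0.026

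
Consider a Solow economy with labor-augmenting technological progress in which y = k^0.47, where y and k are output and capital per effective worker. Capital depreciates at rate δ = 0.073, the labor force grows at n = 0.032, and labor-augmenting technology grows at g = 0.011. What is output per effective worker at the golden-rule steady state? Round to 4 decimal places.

Break-even investment rate: n + g + δ = 0.032 + 0.011 + 0.073 = 0.116.
Maximizing c = f(k) − (n+g+δ)·k gives f'(k) = n+g+δ, i.e. 0.47·k^(0.47−1) = 0.116, so k_gold = (0.47/0.116)^(1/0.53) ≈ 14.0117.
Output: y_gold = k_gold^0.47 = 14.0117^0.47 ≈ 3.4582.

y_gold ≈ 3.4582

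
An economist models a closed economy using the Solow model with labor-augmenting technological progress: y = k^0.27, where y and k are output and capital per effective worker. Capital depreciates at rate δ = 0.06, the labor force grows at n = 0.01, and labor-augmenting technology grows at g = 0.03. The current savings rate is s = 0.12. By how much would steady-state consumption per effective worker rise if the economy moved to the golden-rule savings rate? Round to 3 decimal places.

Δc ≈ 0.113

Break-even investment rate: n + g + δ = 0.01 + 0.03 + 0.06 = 0.1.
Current steady state (s = 0.12): k* = (0.12/0.1)^(1/0.73) ≈ 1.2837, y* = 1.2837^0.27 ≈ 1.0698, c* = (1−0.12)·1.0698 ≈ 0.9414.
Golden rule sets MPK = n+g+δ: 0.27·k^(0.27−1) = 0.1, so k_gold = (0.27/0.1)^(1/0.73) ≈ 3.8986.
y_gold = 3.8986^0.27 ≈ 1.4439, c_gold = y_gold − 0.1·k_gold ≈ 1.0541.
Gain: Δc = 1.0541 − 0.9414 ≈ 0.1127.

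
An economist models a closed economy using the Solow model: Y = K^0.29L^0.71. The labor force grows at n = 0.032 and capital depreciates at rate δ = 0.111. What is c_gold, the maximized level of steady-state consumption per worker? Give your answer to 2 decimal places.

Break-even investment rate: n + δ = 0.032 + 0.111 = 0.143.
At the golden rule the marginal product of capital equals n+δ: 0.29·k^(0.29−1) = 0.143. Solving, k_gold = (0.29/0.143)^(1/0.71) ≈ 2.7070.
y_gold = 2.7070^0.29 ≈ 1.3348.
c_gold = y_gold − (n+δ)·k_gold = 1.3348 − 0.143·2.7070 ≈ 0.9477.

c_gold ≈ 0.95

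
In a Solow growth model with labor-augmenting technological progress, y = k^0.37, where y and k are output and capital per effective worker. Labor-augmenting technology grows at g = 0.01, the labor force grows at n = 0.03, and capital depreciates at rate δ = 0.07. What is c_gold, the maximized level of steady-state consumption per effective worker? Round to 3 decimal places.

The effective depreciation rate is n + g + δ = 0.03 + 0.01 + 0.07 = 0.11.
Maximizing c = f(k) − (n+g+δ)·k gives f'(k) = n+g+δ, i.e. 0.37·k^(0.37−1) = 0.11, so k_gold = (0.37/0.11)^(1/0.63) ≈ 6.8581.
y_gold = 6.8581^0.37 ≈ 2.0389.
c_gold = y_gold − (n+g+δ)·k_gold = 2.0389 − 0.11·6.8581 ≈ 1.2845.

c_gold ≈ 1.285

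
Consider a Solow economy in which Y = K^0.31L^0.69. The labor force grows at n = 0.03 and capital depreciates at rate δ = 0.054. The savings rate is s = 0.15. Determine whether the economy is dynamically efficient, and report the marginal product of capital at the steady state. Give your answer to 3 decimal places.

Break-even investment rate: n + δ = 0.03 + 0.054 = 0.084.
Steady-state k*: s·k^0.31 = 0.084·k gives k* = (0.15/0.084)^(1/0.69) ≈ 2.3171.
MPK = 0.31·2.3171^(-0.69) ≈ 0.1736.
MPK > n+δ = 0.084, so the economy is dynamically efficient (under-saving).

dynamically efficient; MPK ≈ 0.174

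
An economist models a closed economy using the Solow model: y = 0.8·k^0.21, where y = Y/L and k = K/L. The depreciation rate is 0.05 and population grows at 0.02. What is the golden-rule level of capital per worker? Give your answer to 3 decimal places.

The effective depreciation rate is n + δ = 0.02 + 0.05 = 0.07.
Maximizing c = f(k) − (n+δ)·k gives f'(k) = n+δ, i.e. 0.21·0.8·k^(0.21−1) = 0.07, so k_gold = (0.21·0.8/0.07)^(1/0.79) ≈ 3.0289.

k_gold ≈ 3.029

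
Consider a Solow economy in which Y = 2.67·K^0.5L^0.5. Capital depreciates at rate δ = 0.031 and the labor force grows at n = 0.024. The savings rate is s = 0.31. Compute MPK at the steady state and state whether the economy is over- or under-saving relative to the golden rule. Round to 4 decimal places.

under-saving; MPK ≈ 0.0887

Capital per worker breaks even when investment replaces (n + δ)·k; here n + δ = 0.055.
Steady-state k*: s·A·k^0.5 = 0.055·k gives k* = (0.31·2.67/0.055)^(1/0.5) ≈ 226.4751.
MPK = 0.5·2.67·226.4751^(-0.5) ≈ 0.0887.
MPK > n+δ = 0.055, so the economy is dynamically efficient (under-saving).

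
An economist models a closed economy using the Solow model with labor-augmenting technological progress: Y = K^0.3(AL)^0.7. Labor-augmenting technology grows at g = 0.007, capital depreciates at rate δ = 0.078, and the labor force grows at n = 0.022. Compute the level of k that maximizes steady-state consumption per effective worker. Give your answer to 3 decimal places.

The effective depreciation rate is n + g + δ = 0.022 + 0.007 + 0.078 = 0.107.
Golden rule sets MPK = n+g+δ: 0.3·k^(0.3−1) = 0.107, so k_gold = (0.3/0.107)^(1/0.7) ≈ 4.3614.

k_gold ≈ 4.361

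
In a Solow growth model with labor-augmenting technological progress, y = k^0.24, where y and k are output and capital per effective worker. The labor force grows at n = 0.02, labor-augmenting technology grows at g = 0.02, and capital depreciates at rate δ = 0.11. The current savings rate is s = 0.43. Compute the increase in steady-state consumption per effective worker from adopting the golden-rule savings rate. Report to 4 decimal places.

Break-even investment rate: n + g + δ = 0.02 + 0.02 + 0.11 = 0.15.
Current steady state (s = 0.43): k* = (0.43/0.15)^(1/0.76) ≈ 3.9977, y* = 3.9977^0.24 ≈ 1.3946, c* = (1−0.43)·1.3946 ≈ 0.7949.
Setting f'(k) = n+g+δ gives 0.24·k^(0.24−1) = 0.15, hence k_gold = (0.24/0.15)^(1/0.76) ≈ 1.8560.
y_gold = 1.8560^0.24 ≈ 1.1600, c_gold = y_gold − 0.15·k_gold ≈ 0.8816.
Gain: Δc = 0.8816 − 0.7949 ≈ 0.0867.

Δc ≈ 0.0867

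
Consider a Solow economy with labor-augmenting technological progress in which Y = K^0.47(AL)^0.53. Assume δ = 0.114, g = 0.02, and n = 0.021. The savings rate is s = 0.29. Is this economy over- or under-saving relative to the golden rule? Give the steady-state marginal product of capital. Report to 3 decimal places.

Capital per effective worker breaks even when investment replaces (n + g + δ)·k; here n + g + δ = 0.155.
Steady-state k*: s·k^0.47 = 0.155·k gives k* = (0.29/0.155)^(1/0.53) ≈ 3.2609.
MPK = 0.47·3.2609^(-0.53) ≈ 0.2512.
MPK > n+g+δ = 0.155, so the economy is dynamically efficient (under-saving).

under-saving; MPK ≈ 0.251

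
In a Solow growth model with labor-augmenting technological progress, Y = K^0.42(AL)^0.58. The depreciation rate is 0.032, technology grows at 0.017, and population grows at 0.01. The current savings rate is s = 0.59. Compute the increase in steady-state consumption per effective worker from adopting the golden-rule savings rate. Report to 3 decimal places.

Capital per effective worker breaks even when investment replaces (n + g + δ)·k; here n + g + δ = 0.059.
Current steady state (s = 0.59): k* = (0.59/0.059)^(1/0.58) ≈ 52.9832, y* = 52.9832^0.42 ≈ 5.2983, c* = (1−0.59)·5.2983 ≈ 2.1723.
Golden rule sets MPK = n+g+δ: 0.42·k^(0.42−1) = 0.059, so k_gold = (0.42/0.059)^(1/0.58) ≈ 29.4884.
y_gold = 29.4884^0.42 ≈ 4.1424, c_gold = y_gold − 0.059·k_gold ≈ 2.4026.
Gain: Δc = 2.4026 − 2.1723 ≈ 0.2303.

Δc ≈ 0.230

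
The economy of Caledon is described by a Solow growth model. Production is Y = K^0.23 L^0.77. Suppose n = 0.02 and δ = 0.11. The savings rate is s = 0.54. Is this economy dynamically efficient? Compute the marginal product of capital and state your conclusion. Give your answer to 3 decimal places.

dynamically inefficient; MPK ≈ 0.055

Capital per worker breaks even when investment replaces (n + δ)·k; here n + δ = 0.13.
Steady-state k*: s·k^0.23 = 0.13·k gives k* = (0.54/0.13)^(1/0.77) ≈ 6.3560.
MPK = 0.23·6.3560^(-0.77) ≈ 0.0554.
MPK < n+δ = 0.13, so the economy is dynamically inefficient (over-saving).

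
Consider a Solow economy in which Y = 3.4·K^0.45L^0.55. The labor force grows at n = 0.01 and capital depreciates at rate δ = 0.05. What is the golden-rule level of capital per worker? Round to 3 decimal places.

k_gold ≈ 360.866

n + δ = 0.01 + 0.05 = 0.06.
Setting f'(k) = n+δ gives 0.45·3.4·k^(0.45−1) = 0.06, hence k_gold = (0.45·3.4/0.06)^(1/0.55) ≈ 360.8658.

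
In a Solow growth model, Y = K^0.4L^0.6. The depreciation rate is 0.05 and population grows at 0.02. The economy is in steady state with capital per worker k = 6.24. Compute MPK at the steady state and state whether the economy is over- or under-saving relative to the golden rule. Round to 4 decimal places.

The effective depreciation rate is n + δ = 0.02 + 0.05 = 0.07.
MPK = 0.4·k^(0.4−1) = 0.4·6.24^(-0.6) ≈ 0.1333.
MPK > 0.07, so the economy is dynamically efficient (under-saving).

under-saving; MPK ≈ 0.1333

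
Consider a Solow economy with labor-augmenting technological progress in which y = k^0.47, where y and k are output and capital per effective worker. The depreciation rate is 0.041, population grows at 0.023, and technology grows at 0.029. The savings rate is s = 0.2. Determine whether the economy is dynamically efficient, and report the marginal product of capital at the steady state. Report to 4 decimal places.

dynamically efficient; MPK ≈ 0.2185

Break-even investment rate: n + g + δ = 0.023 + 0.029 + 0.041 = 0.093.
Steady-state k*: s·k^0.47 = 0.093·k gives k* = (0.2/0.093)^(1/0.53) ≈ 4.2408.
MPK = 0.47·4.2408^(-0.53) ≈ 0.2185.
MPK > n+g+δ = 0.093, so the economy is dynamically efficient (under-saving).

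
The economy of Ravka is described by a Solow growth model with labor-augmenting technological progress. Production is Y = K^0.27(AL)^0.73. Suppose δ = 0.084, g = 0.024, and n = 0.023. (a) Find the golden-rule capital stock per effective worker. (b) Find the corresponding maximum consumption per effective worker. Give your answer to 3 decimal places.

(a) k_gold ≈ 2.693; (b) c_gold ≈ 0.954

Capital per effective worker breaks even when investment replaces (n + g + δ)·k; here n + g + δ = 0.131.
Golden rule sets MPK = n+g+δ: 0.27·k^(0.27−1) = 0.131, so k_gold = (0.27/0.131)^(1/0.73) ≈ 2.6932.
y_gold = 2.6932^0.27 ≈ 1.3067; c_gold = y_gold − 0.131·k_gold ≈ 0.9539.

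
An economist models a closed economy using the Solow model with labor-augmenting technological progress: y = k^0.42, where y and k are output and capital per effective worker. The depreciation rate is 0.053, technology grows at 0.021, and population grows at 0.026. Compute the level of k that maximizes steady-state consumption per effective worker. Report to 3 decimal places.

k_gold ≈ 11.873

The effective depreciation rate is n + g + δ = 0.026 + 0.021 + 0.053 = 0.1.
Setting f'(k) = n+g+δ gives 0.42·k^(0.42−1) = 0.1, hence k_gold = (0.42/0.1)^(1/0.58) ≈ 11.8732.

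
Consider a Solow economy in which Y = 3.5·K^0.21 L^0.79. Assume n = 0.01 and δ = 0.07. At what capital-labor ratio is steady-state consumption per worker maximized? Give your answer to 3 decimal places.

Break-even investment rate: n + δ = 0.01 + 0.07 = 0.08.
Golden rule sets MPK = n+δ: 0.21·3.5·k^(0.21−1) = 0.08, so k_gold = (0.21·3.5/0.08)^(1/0.79) ≈ 16.5667.

k_gold ≈ 16.567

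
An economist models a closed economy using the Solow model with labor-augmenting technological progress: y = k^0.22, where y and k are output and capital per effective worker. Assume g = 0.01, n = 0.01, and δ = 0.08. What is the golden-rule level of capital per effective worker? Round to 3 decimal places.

n + g + δ = 0.01 + 0.01 + 0.08 = 0.1.
Setting f'(k) = n+g+δ gives 0.22·k^(0.22−1) = 0.1, hence k_gold = (0.22/0.1)^(1/0.78) ≈ 2.7479.

k_gold ≈ 2.748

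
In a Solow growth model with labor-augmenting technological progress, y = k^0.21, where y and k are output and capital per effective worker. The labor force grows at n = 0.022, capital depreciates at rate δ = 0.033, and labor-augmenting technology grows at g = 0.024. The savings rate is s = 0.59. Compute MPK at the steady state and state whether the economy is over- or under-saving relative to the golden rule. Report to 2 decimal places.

Capital per effective worker breaks even when investment replaces (n + g + δ)·k; here n + g + δ = 0.079.
Steady-state k*: s·k^0.21 = 0.079·k gives k* = (0.59/0.079)^(1/0.79) ≈ 12.7452.
MPK = 0.21·12.7452^(-0.79) ≈ 0.0281.
MPK < n+g+δ = 0.079, so the economy is dynamically inefficient (over-saving).

over-saving; MPK ≈ 0.03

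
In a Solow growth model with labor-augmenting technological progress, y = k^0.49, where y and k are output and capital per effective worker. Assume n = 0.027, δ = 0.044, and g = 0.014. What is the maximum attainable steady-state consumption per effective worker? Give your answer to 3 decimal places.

c_gold ≈ 2.745

Break-even investment rate: n + g + δ = 0.027 + 0.014 + 0.044 = 0.085.
Golden rule sets MPK = n+g+δ: 0.49·k^(0.49−1) = 0.085, so k_gold = (0.49/0.085)^(1/0.51) ≈ 31.0256.
y_gold = 31.0256^0.49 ≈ 5.3820.
c_gold = y_gold − (n+g+δ)·k_gold = 5.3820 − 0.085·31.0256 ≈ 2.7448.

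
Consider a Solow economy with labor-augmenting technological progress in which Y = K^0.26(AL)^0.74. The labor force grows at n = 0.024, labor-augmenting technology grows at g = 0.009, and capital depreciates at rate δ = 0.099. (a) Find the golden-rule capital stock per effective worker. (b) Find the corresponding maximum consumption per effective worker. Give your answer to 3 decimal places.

n + g + δ = 0.024 + 0.009 + 0.099 = 0.132.
Maximizing c = f(k) − (n+g+δ)·k gives f'(k) = n+g+δ, i.e. 0.26·k^(0.26−1) = 0.132, so k_gold = (0.26/0.132)^(1/0.74) ≈ 2.4994.
y_gold = 2.4994^0.26 ≈ 1.2689; c_gold = y_gold − 0.132·k_gold ≈ 0.9390.

(a) k_gold ≈ 2.499; (b) c_gold ≈ 0.939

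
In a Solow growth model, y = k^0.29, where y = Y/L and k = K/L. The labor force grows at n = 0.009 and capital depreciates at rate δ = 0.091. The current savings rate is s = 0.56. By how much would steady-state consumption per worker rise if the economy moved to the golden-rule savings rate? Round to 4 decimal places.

Δc ≈ 0.2075

n + δ = 0.009 + 0.091 = 0.1.
Current steady state (s = 0.56): k* = (0.56/0.1)^(1/0.71) ≈ 11.3184, y* = 11.3184^0.29 ≈ 2.0211, c* = (1−0.56)·2.0211 ≈ 0.8893.
Golden rule sets MPK = n+δ: 0.29·k^(0.29−1) = 0.1, so k_gold = (0.29/0.1)^(1/0.71) ≈ 4.4799.
y_gold = 4.4799^0.29 ≈ 1.5448, c_gold = y_gold − 0.1·k_gold ≈ 1.0968.
Gain: Δc = 1.0968 − 0.8893 ≈ 0.2075.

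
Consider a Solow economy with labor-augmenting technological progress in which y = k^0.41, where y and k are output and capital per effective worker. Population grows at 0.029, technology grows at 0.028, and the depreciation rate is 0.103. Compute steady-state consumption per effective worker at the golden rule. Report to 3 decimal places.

c_gold ≈ 1.135

The effective depreciation rate is n + g + δ = 0.029 + 0.028 + 0.103 = 0.16.
Maximizing c = f(k) − (n+g+δ)·k gives f'(k) = n+g+δ, i.e. 0.41·k^(0.41−1) = 0.16, so k_gold = (0.41/0.16)^(1/0.59) ≈ 4.9278.
y_gold = 4.9278^0.41 ≈ 1.9230.
c_gold = y_gold − (n+g+δ)·k_gold = 1.9230 − 0.16·4.9278 ≈ 1.1346.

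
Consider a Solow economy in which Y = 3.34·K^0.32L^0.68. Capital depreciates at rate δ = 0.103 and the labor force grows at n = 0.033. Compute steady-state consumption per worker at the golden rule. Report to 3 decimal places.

c_gold ≈ 5.992

The effective depreciation rate is n + δ = 0.033 + 0.103 = 0.136.
Golden rule sets MPK = n+δ: 0.32·3.34·k^(0.32−1) = 0.136, so k_gold = (0.32·3.34/0.136)^(1/0.68) ≈ 20.7349.
y_gold = 3.34·20.7349^0.32 ≈ 8.8123.
c_gold = y_gold − (n+δ)·k_gold = 8.8123 − 0.136·20.7349 ≈ 5.9924.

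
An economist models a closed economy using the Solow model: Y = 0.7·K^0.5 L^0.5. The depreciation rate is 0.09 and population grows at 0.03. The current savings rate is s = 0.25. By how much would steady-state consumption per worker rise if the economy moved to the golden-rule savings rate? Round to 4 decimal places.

Capital per worker breaks even when investment replaces (n + δ)·k; here n + δ = 0.12.
Current steady state (s = 0.25): k* = (0.25·0.7/0.12)^(1/0.5) ≈ 2.1267, y* = 0.7·2.1267^0.5 ≈ 1.0208, c* = (1−0.25)·1.0208 ≈ 0.7656.
Maximizing c = f(k) − (n+δ)·k gives f'(k) = n+δ, i.e. 0.5·0.7·k^(0.5−1) = 0.12, so k_gold = (0.5·0.7/0.12)^(1/0.5) ≈ 8.5069.
y_gold = 0.7·8.5069^0.5 ≈ 2.0417, c_gold = y_gold − 0.12·k_gold ≈ 1.0208.
Gain: Δc = 1.0208 − 0.7656 ≈ 0.2552.

Δc ≈ 0.2552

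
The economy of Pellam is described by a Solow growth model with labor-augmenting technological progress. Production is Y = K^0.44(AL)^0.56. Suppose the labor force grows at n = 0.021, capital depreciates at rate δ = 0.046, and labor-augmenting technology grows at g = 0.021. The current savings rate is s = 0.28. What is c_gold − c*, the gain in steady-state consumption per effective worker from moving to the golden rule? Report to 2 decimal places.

Δc ≈ 0.20

The effective depreciation rate is n + g + δ = 0.021 + 0.021 + 0.046 = 0.088.
Current steady state (s = 0.28): k* = (0.28/0.088)^(1/0.56) ≈ 7.9001, y* = 7.9001^0.44 ≈ 2.4829, c* = (1−0.28)·2.4829 ≈ 1.7877.
At the golden rule the marginal product of capital equals n+g+δ: 0.44·k^(0.44−1) = 0.088. Solving, k_gold = (0.44/0.088)^(1/0.56) ≈ 17.7076.
y_gold = 17.7076^0.44 ≈ 3.5415, c_gold = y_gold − 0.088·k_gold ≈ 1.9833.
Gain: Δc = 1.9833 − 1.7877 ≈ 0.1956.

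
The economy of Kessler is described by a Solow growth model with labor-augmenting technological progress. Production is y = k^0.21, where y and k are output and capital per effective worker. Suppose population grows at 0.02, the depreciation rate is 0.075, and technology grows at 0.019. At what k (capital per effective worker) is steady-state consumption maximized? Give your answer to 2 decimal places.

The effective depreciation rate is n + g + δ = 0.02 + 0.019 + 0.075 = 0.114.
Maximizing c = f(k) − (n+g+δ)·k gives f'(k) = n+g+δ, i.e. 0.21·k^(0.21−1) = 0.114, so k_gold = (0.21/0.114)^(1/0.79) ≈ 2.1669.

k_gold ≈ 2.17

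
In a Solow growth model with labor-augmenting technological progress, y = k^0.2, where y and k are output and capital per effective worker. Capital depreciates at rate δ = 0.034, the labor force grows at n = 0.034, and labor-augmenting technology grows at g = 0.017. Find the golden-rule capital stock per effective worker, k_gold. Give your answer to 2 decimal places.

Capital per effective worker breaks even when investment replaces (n + g + δ)·k; here n + g + δ = 0.085.
Setting f'(k) = n+g+δ gives 0.2·k^(0.2−1) = 0.085, hence k_gold = (0.2/0.085)^(1/0.8) ≈ 2.9142.

k_gold ≈ 2.91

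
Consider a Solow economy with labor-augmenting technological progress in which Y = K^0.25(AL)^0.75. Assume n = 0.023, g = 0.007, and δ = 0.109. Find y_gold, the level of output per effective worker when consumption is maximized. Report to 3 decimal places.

y_gold ≈ 1.216

The effective depreciation rate is n + g + δ = 0.023 + 0.007 + 0.109 = 0.139.
Golden rule sets MPK = n+g+δ: 0.25·k^(0.25−1) = 0.139, so k_gold = (0.25/0.139)^(1/0.75) ≈ 2.1873.
Output: y_gold = k_gold^0.25 = 2.1873^0.25 ≈ 1.2161.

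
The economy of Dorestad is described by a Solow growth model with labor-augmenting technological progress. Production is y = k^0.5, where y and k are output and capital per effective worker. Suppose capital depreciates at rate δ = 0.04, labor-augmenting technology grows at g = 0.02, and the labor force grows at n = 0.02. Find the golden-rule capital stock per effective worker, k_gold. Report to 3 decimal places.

Capital per effective worker breaks even when investment replaces (n + g + δ)·k; here n + g + δ = 0.08.
At the golden rule the marginal product of capital equals n+g+δ: 0.5·k^(0.5−1) = 0.08. Solving, k_gold = (0.5/0.08)^(1/0.5) ≈ 39.0625.

k_gold ≈ 39.062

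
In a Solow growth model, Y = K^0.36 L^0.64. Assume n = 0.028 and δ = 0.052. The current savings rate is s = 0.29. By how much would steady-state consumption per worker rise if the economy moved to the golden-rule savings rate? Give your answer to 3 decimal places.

Δc ≈ 0.026

Capital per worker breaks even when investment replaces (n + δ)·k; here n + δ = 0.08.
Current steady state (s = 0.29): k* = (0.29/0.08)^(1/0.64) ≈ 7.4803, y* = 7.4803^0.36 ≈ 2.0635, c* = (1−0.29)·2.0635 ≈ 1.4651.
Setting f'(k) = n+δ gives 0.36·k^(0.36−1) = 0.08, hence k_gold = (0.36/0.08)^(1/0.64) ≈ 10.4868.
y_gold = 10.4868^0.36 ≈ 2.3304, c_gold = y_gold − 0.08·k_gold ≈ 1.4915.
Gain: Δc = 1.4915 − 1.4651 ≈ 0.0264.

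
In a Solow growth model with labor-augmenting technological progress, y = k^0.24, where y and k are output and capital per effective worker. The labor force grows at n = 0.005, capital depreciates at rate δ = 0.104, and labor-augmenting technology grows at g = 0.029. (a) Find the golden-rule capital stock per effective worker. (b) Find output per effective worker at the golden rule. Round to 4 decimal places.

(a) k_gold ≈ 2.0712; (b) y_gold ≈ 1.1910

n + g + δ = 0.005 + 0.029 + 0.104 = 0.138.
At the golden rule the marginal product of capital equals n+g+δ: 0.24·k^(0.24−1) = 0.138. Solving, k_gold = (0.24/0.138)^(1/0.76) ≈ 2.0712.
y_gold = 2.0712^0.24 ≈ 1.1910.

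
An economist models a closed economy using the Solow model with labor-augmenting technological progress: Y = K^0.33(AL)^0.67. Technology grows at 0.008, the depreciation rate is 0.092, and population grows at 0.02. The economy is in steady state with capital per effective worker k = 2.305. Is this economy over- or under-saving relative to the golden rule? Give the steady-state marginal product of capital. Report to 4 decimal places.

The effective depreciation rate is n + g + δ = 0.02 + 0.008 + 0.092 = 0.12.
MPK = 0.33·k^(0.33−1) = 0.33·2.305^(-0.67) ≈ 0.1886.
MPK > 0.12, so the economy is dynamically efficient (under-saving).

under-saving; MPK ≈ 0.1886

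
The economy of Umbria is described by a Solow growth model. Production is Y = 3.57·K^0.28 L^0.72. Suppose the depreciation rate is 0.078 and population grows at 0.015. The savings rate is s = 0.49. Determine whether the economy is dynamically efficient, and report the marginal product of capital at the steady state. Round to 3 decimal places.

Break-even investment rate: n + δ = 0.015 + 0.078 = 0.093.
Steady-state k*: s·A·k^0.28 = 0.093·k gives k* = (0.49·3.57/0.093)^(1/0.72) ≈ 58.8809.
MPK = 0.28·3.57·58.8809^(-0.72) ≈ 0.0531.
MPK < n+δ = 0.093, so the economy is dynamically inefficient (over-saving).

dynamically inefficient; MPK ≈ 0.053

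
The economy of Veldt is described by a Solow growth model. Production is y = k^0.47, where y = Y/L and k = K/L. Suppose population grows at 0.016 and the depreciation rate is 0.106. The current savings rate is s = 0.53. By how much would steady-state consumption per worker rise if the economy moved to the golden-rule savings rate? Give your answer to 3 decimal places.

Break-even investment rate: n + δ = 0.016 + 0.106 = 0.122.
Current steady state (s = 0.53): k* = (0.53/0.122)^(1/0.53) ≈ 15.9814, y* = 15.9814^0.47 ≈ 3.6787, c* = (1−0.53)·3.6787 ≈ 1.7290.
Golden rule sets MPK = n+δ: 0.47·k^(0.47−1) = 0.122, so k_gold = (0.47/0.122)^(1/0.53) ≈ 12.7399.
y_gold = 12.7399^0.47 ≈ 3.3070, c_gold = y_gold − 0.122·k_gold ≈ 1.7527.
Gain: Δc = 1.7527 − 1.7290 ≈ 0.0237.

Δc ≈ 0.024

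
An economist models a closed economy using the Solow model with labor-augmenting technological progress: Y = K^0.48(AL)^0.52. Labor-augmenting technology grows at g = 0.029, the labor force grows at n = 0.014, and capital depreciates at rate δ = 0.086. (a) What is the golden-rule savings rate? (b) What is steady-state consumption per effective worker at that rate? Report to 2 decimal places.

(a) s_gold = 0.48; (b) c_gold ≈ 1.75

The effective depreciation rate is n + g + δ = 0.014 + 0.029 + 0.086 = 0.129.
For Cobb-Douglas, s_gold equals capital's share: s_gold = 0.48.
Setting f'(k) = n+g+δ gives 0.48·k^(0.48−1) = 0.129, hence k_gold = (0.48/0.129)^(1/0.52) ≈ 12.5143.
y_gold = 12.5143^0.48 ≈ 3.3632; c_gold = (1−0.48)·y_gold ≈ 1.7489.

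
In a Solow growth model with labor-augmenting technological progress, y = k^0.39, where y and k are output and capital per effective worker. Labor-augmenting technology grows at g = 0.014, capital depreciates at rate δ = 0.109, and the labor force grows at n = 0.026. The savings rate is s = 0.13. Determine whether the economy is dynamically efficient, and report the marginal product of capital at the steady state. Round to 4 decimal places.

dynamically efficient; MPK ≈ 0.4470

Capital per effective worker breaks even when investment replaces (n + g + δ)·k; here n + g + δ = 0.149.
Steady-state k*: s·k^0.39 = 0.149·k gives k* = (0.13/0.149)^(1/0.61) ≈ 0.7996.
MPK = 0.39·0.7996^(-0.61) ≈ 0.4470.
MPK > n+g+δ = 0.149, so the economy is dynamically efficient (under-saving).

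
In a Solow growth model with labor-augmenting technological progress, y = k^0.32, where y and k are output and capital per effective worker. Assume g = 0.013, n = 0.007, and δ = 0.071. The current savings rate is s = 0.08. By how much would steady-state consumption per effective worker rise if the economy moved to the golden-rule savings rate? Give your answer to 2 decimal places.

Δc ≈ 0.36

Capital per effective worker breaks even when investment replaces (n + g + δ)·k; here n + g + δ = 0.091.
Current steady state (s = 0.08): k* = (0.08/0.091)^(1/0.68) ≈ 0.8274, y* = 0.8274^0.32 ≈ 0.9412, c* = (1−0.08)·0.9412 ≈ 0.8659.
At the golden rule the marginal product of capital equals n+g+δ: 0.32·k^(0.32−1) = 0.091. Solving, k_gold = (0.32/0.091)^(1/0.68) ≈ 6.3548.
y_gold = 6.3548^0.32 ≈ 1.8071, c_gold = y_gold − 0.091·k_gold ≈ 1.2289.
Gain: Δc = 1.2289 − 0.8659 ≈ 0.3630.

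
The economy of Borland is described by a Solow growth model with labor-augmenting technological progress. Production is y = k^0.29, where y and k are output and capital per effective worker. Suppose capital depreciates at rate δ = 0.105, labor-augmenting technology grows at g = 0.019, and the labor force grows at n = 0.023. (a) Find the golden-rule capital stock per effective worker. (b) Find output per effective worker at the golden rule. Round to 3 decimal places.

Capital per effective worker breaks even when investment replaces (n + g + δ)·k; here n + g + δ = 0.147.
Setting f'(k) = n+g+δ gives 0.29·k^(0.29−1) = 0.147, hence k_gold = (0.29/0.147)^(1/0.71) ≈ 2.6038.
y_gold = 2.6038^0.29 ≈ 1.3199.

(a) k_gold ≈ 2.604; (b) y_gold ≈ 1.320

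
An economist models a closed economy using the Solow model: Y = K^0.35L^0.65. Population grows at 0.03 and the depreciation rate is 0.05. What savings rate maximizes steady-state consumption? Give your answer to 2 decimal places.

Capital per worker breaks even when investment replaces (n + δ)·k; here n + δ = 0.08.
At the golden rule MPK = n+δ, and in any Cobb-Douglas steady state s = (n+δ)·k/y = MPK·k/y = capital's share 0.35.

s_gold = 0.35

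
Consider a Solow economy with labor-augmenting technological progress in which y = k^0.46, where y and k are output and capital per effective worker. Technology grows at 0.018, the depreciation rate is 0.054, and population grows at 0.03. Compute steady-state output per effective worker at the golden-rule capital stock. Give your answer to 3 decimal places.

The effective depreciation rate is n + g + δ = 0.03 + 0.018 + 0.054 = 0.102.
Maximizing c = f(k) − (n+g+δ)·k gives f'(k) = n+g+δ, i.e. 0.46·k^(0.46−1) = 0.102, so k_gold = (0.46/0.102)^(1/0.54) ≈ 16.2706.
Output: y_gold = k_gold^0.46 = 16.2706^0.46 ≈ 3.6078.

y_gold ≈ 3.608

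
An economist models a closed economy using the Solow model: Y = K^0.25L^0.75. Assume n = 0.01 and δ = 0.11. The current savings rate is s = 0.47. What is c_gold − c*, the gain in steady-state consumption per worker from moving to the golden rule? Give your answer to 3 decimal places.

Break-even investment rate: n + δ = 0.01 + 0.11 = 0.12.
Current steady state (s = 0.47): k* = (0.47/0.12)^(1/0.75) ≈ 6.1738, y* = 6.1738^0.25 ≈ 1.5763, c* = (1−0.47)·1.5763 ≈ 0.8354.
Setting f'(k) = n+δ gives 0.25·k^(0.25−1) = 0.12, hence k_gold = (0.25/0.12)^(1/0.75) ≈ 2.6608.
y_gold = 2.6608^0.25 ≈ 1.2772, c_gold = y_gold − 0.12·k_gold ≈ 0.9579.
Gain: Δc = 0.9579 − 0.8354 ≈ 0.1224.

Δc ≈ 0.122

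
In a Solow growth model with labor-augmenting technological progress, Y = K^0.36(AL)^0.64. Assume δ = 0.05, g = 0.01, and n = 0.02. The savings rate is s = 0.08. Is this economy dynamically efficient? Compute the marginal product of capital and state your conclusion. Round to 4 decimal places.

The effective depreciation rate is n + g + δ = 0.02 + 0.01 + 0.05 = 0.08.
Steady-state k*: s·k^0.36 = 0.08·k gives k* = (0.08/0.08)^(1/0.64) ≈ 1.0000.
MPK = 0.36·1.0000^(-0.64) ≈ 0.3600.
MPK > n+g+δ = 0.08, so the economy is dynamically efficient (under-saving).

dynamically efficient; MPK ≈ 0.3600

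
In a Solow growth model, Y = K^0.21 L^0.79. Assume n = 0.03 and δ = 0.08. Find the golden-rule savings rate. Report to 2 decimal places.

Capital per worker breaks even when investment replaces (n + δ)·k; here n + δ = 0.11.
At the golden rule MPK = n+δ, and in any Cobb-Douglas steady state s = (n+δ)·k/y = MPK·k/y = capital's share 0.21.

s_gold = 0.21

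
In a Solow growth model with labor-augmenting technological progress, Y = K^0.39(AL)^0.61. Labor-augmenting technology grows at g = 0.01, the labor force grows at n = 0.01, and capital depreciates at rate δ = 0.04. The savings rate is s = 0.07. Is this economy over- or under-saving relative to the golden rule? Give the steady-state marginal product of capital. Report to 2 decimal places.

under-saving; MPK ≈ 0.33

Capital per effective worker breaks even when investment replaces (n + g + δ)·k; here n + g + δ = 0.06.
Steady-state k*: s·k^0.39 = 0.06·k gives k* = (0.07/0.06)^(1/0.61) ≈ 1.2875.
MPK = 0.39·1.2875^(-0.61) ≈ 0.3343.
MPK > n+g+δ = 0.06, so the economy is dynamically efficient (under-saving).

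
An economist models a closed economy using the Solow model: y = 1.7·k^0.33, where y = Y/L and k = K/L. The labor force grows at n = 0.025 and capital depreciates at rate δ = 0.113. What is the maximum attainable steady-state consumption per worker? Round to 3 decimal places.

The effective depreciation rate is n + δ = 0.025 + 0.113 = 0.138.
Golden rule sets MPK = n+δ: 0.33·1.7·k^(0.33−1) = 0.138, so k_gold = (0.33·1.7/0.138)^(1/0.67) ≈ 8.1111.
y_gold = 1.7·8.1111^0.33 ≈ 3.3919.
c_gold = y_gold − (n+δ)·k_gold = 3.3919 − 0.138·8.1111 ≈ 2.2726.

c_gold ≈ 2.273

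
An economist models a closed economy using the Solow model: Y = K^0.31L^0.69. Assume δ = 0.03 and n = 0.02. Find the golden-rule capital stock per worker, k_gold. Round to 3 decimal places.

k_gold ≈ 14.073

The effective depreciation rate is n + δ = 0.02 + 0.03 = 0.05.
Setting f'(k) = n+δ gives 0.31·k^(0.31−1) = 0.05, hence k_gold = (0.31/0.05)^(1/0.69) ≈ 14.0732.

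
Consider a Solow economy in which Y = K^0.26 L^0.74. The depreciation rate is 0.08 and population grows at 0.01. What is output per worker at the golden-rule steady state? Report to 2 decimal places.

y_gold ≈ 1.45

n + δ = 0.01 + 0.08 = 0.09.
Maximizing c = f(k) − (n+δ)·k gives f'(k) = n+δ, i.e. 0.26·k^(0.26−1) = 0.09, so k_gold = (0.26/0.09)^(1/0.74) ≈ 4.1938.
Output: y_gold = k_gold^0.26 = 4.1938^0.26 ≈ 1.4517.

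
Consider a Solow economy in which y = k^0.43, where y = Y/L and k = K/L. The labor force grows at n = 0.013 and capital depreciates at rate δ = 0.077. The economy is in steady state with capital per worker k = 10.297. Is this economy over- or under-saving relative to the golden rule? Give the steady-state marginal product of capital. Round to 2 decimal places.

under-saving; MPK ≈ 0.11

Break-even investment rate: n + δ = 0.013 + 0.077 = 0.09.
MPK = 0.43·k^(0.43−1) = 0.43·10.297^(-0.57) ≈ 0.1138.
MPK > 0.09, so the economy is dynamically efficient (under-saving).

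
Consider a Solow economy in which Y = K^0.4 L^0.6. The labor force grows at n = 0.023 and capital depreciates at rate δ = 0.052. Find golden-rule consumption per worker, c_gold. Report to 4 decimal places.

c_gold ≈ 1.8315

Break-even investment rate: n + δ = 0.023 + 0.052 = 0.075.
Maximizing c = f(k) − (n+δ)·k gives f'(k) = n+δ, i.e. 0.4·k^(0.4−1) = 0.075, so k_gold = (0.4/0.075)^(1/0.6) ≈ 16.2804.
y_gold = 16.2804^0.4 ≈ 3.0526.
c_gold = y_gold − (n+δ)·k_gold = 3.0526 − 0.075·16.2804 ≈ 1.8315.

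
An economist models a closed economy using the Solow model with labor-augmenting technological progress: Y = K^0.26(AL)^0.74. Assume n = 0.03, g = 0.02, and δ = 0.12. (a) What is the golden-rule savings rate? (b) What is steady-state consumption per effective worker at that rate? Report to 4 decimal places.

Capital per effective worker breaks even when investment replaces (n + g + δ)·k; here n + g + δ = 0.17.
For Cobb-Douglas, s_gold equals capital's share: s_gold = 0.26.
Golden rule sets MPK = n+g+δ: 0.26·k^(0.26−1) = 0.17, so k_gold = (0.26/0.17)^(1/0.74) ≈ 1.7756.
y_gold = 1.7756^0.26 ≈ 1.1610; c_gold = (1−0.26)·y_gold ≈ 0.8591.

(a) s_gold = 0.2600; (b) c_gold ≈ 0.8591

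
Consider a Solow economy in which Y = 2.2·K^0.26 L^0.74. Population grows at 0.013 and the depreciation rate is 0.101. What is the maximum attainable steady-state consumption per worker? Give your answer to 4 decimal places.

c_gold ≈ 2.8693

n + δ = 0.013 + 0.101 = 0.114.
Setting f'(k) = n+δ gives 0.26·2.2·k^(0.26−1) = 0.114, hence k_gold = (0.26·2.2/0.114)^(1/0.74) ≈ 8.8432.
y_gold = 2.2·8.8432^0.26 ≈ 3.8774.
c_gold = y_gold − (n+δ)·k_gold = 3.8774 − 0.114·8.8432 ≈ 2.8693.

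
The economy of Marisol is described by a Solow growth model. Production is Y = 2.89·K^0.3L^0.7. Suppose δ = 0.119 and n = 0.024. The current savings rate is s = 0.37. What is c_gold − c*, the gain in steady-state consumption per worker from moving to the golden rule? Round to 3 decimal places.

Capital per worker breaks even when investment replaces (n + δ)·k; here n + δ = 0.143.
Current steady state (s = 0.37): k* = (0.37·2.89/0.143)^(1/0.7) ≈ 17.7106, y* = 2.89·17.7106^0.3 ≈ 6.8449, c* = (1−0.37)·6.8449 ≈ 4.3123.
Maximizing c = f(k) − (n+δ)·k gives f'(k) = n+δ, i.e. 0.3·2.89·k^(0.3−1) = 0.143, so k_gold = (0.3·2.89/0.143)^(1/0.7) ≈ 13.1256.
y_gold = 2.89·13.1256^0.3 ≈ 6.2565, c_gold = y_gold − 0.143·k_gold ≈ 4.3796.
Gain: Δc = 4.3796 − 4.3123 ≈ 0.0673.

Δc ≈ 0.067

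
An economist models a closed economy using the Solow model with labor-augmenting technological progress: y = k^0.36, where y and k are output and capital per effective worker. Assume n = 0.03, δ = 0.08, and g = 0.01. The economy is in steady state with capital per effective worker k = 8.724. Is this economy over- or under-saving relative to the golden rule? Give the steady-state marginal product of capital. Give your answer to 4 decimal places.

over-saving; MPK ≈ 0.0900

Break-even investment rate: n + g + δ = 0.03 + 0.01 + 0.08 = 0.12.
MPK = 0.36·k^(0.36−1) = 0.36·8.724^(-0.64) ≈ 0.0900.
MPK < 0.12, so the economy is dynamically inefficient (over-saving).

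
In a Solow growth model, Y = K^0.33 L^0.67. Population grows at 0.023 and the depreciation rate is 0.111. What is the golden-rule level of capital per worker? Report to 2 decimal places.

Break-even investment rate: n + δ = 0.023 + 0.111 = 0.134.
Setting f'(k) = n+δ gives 0.33·k^(0.33−1) = 0.134, hence k_gold = (0.33/0.134)^(1/0.67) ≈ 3.8388.

k_gold ≈ 3.84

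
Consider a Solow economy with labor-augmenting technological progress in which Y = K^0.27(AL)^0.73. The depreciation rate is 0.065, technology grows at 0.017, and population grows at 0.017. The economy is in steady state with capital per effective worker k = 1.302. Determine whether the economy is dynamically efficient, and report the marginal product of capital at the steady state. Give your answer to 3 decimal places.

Capital per effective worker breaks even when investment replaces (n + g + δ)·k; here n + g + δ = 0.099.
MPK = 0.27·k^(0.27−1) = 0.27·1.302^(-0.73) ≈ 0.2227.
MPK > 0.099, so the economy is dynamically efficient (under-saving).

dynamically efficient; MPK ≈ 0.223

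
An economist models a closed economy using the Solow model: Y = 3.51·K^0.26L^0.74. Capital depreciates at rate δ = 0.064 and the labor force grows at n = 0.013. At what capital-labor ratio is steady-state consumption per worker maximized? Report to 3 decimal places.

n + δ = 0.013 + 0.064 = 0.077.
At the golden rule the marginal product of capital equals n+δ: 0.26·3.51·k^(0.26−1) = 0.077. Solving, k_gold = (0.26·3.51/0.077)^(1/0.74) ≈ 28.2532.

k_gold ≈ 28.253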